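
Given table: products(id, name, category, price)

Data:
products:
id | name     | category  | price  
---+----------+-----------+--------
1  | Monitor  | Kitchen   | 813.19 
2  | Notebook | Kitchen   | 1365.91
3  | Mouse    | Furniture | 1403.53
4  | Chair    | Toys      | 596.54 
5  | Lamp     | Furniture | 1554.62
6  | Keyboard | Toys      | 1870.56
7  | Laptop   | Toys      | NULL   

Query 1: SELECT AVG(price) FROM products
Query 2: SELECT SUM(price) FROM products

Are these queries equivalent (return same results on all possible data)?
No, not equivalent

Query 1 returns: [(1267.3916666666667,)]
Query 2 returns: [(7604.35,)]

Reason: AVG vs SUM give different aggregate values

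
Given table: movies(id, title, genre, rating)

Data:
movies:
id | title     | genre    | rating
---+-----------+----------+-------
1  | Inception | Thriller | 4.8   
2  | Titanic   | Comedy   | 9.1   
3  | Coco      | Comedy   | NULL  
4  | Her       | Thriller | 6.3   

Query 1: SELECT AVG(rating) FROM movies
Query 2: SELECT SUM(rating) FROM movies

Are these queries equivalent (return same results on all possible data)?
No, not equivalent

Query 1 returns: [(6.733333333333333,)]
Query 2 returns: [(20.2,)]

Reason: AVG vs SUM give different aggregate values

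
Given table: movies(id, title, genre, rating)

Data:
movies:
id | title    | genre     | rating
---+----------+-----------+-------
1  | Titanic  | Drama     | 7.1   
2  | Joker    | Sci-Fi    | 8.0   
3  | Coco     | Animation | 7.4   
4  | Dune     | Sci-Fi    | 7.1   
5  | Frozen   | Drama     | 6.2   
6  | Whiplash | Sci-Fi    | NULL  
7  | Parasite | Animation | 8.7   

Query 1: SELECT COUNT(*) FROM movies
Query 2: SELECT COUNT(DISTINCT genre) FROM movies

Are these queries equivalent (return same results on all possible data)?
No, not equivalent

Query 1 returns: [(7,)]
Query 2 returns: [(3,)]

Reason: COUNT(*) counts rows, COUNT(DISTINCT genre) counts unique genres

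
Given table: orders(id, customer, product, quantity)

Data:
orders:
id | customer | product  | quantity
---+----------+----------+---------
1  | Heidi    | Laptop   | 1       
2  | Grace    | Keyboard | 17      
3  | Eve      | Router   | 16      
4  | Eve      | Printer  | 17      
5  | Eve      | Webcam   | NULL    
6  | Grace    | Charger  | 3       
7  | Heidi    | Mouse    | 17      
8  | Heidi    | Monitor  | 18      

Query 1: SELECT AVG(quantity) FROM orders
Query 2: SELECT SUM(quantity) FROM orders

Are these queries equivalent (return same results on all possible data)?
No, not equivalent

Query 1 returns: [(12.714285714285714,)]
Query 2 returns: [(89,)]

Reason: AVG vs SUM give different aggregate values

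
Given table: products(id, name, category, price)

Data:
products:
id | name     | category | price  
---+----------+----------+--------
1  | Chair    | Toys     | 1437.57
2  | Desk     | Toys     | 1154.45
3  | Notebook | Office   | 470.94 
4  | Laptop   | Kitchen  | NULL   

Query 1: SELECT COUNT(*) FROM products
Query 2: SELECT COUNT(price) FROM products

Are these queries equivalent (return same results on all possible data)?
No, not equivalent

Query 1 returns: [(4,)]
Query 2 returns: [(3,)]

Reason: COUNT(*) includes NULLs, COUNT(column) excludes them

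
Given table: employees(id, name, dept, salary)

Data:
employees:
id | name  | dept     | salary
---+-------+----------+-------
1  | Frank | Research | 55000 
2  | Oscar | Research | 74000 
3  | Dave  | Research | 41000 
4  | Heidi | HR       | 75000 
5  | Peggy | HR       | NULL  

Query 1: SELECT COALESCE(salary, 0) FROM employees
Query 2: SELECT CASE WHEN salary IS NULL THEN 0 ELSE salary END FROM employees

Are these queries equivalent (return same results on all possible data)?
Yes, equivalent

Both queries return: [(0,), (41000,), (55000,), (74000,), (75000,)]

Reason: COALESCE vs CASE for NULL handling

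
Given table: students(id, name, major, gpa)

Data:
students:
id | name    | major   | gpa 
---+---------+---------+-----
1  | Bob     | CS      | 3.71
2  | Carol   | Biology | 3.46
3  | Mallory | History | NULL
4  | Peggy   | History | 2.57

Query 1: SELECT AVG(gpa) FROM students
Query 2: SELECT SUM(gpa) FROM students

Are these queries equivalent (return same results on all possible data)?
No, not equivalent

Query 1 returns: [(3.2466666666666666,)]
Query 2 returns: [(9.74,)]

Reason: AVG vs SUM give different aggregate values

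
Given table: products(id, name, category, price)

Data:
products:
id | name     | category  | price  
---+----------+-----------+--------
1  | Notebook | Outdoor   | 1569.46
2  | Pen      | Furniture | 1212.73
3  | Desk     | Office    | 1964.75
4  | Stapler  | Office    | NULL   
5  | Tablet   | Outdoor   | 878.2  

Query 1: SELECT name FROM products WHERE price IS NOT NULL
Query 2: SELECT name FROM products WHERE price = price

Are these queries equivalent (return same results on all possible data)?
Yes, equivalent

Both queries return: [('Desk',), ('Notebook',), ('Pen',), ('Tablet',)]

Reason: IS NOT NULL vs self-equality (both exclude NULLs)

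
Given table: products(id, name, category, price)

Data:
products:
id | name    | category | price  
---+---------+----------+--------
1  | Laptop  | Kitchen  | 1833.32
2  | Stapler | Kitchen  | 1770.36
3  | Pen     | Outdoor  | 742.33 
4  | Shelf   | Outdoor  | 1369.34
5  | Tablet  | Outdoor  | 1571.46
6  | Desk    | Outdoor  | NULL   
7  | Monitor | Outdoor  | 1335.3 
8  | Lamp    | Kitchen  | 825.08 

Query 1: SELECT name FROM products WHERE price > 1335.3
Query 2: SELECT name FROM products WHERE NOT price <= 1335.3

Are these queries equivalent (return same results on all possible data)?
Yes, equivalent

Both queries return: [('Laptop',), ('Shelf',), ('Stapler',), ('Tablet',)]

Reason: Both filter price > 1335.3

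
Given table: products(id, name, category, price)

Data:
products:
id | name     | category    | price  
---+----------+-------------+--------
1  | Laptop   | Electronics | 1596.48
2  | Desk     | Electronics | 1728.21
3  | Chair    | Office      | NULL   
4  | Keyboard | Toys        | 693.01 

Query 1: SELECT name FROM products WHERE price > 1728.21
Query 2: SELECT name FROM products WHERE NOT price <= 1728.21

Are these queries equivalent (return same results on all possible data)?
Yes, equivalent

Both queries return: []

Reason: Both filter price > 1728.21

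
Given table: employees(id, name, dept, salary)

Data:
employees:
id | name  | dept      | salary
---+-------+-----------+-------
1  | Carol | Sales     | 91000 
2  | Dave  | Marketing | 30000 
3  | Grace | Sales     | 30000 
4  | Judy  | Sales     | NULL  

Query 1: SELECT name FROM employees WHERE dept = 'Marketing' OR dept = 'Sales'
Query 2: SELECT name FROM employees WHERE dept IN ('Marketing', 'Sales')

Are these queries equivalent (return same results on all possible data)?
Yes, equivalent

Both queries return: [('Carol',), ('Dave',), ('Grace',), ('Judy',)]

Reason: OR vs IN are equivalent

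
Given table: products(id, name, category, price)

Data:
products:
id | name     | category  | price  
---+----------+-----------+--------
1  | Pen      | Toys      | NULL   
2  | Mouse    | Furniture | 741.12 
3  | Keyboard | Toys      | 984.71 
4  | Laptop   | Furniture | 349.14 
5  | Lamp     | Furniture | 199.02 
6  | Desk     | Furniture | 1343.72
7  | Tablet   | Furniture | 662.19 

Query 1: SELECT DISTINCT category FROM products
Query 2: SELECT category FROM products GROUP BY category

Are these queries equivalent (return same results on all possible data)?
Yes, equivalent

Both queries return: [('Furniture',), ('Toys',)]

Reason: Both get unique categorys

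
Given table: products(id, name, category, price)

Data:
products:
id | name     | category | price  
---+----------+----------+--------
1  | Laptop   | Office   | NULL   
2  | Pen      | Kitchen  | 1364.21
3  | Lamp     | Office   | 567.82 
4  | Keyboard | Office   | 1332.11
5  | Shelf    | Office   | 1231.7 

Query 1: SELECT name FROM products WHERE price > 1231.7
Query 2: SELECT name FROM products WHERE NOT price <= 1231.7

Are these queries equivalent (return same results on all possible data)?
Yes, equivalent

Both queries return: [('Keyboard',), ('Pen',)]

Reason: Both filter price > 1231.7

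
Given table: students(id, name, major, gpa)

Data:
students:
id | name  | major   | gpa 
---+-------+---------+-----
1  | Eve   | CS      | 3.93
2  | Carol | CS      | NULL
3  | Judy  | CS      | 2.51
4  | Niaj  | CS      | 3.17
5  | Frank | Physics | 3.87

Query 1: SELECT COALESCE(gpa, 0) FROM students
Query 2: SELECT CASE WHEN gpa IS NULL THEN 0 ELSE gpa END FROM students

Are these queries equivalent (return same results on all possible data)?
Yes, equivalent

Both queries return: [(0,), (2.51,), (3.17,), (3.87,), (3.93,)]

Reason: COALESCE vs CASE for NULL handling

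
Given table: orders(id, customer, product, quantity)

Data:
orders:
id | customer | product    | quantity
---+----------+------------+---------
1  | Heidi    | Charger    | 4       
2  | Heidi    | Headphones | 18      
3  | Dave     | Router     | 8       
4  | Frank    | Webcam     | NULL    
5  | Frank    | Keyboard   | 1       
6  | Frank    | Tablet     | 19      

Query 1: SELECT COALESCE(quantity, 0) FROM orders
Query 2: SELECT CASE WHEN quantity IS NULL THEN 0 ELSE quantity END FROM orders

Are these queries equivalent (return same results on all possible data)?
Yes, equivalent

Both queries return: [(0,), (1,), (4,), (8,), (18,), (19,)]

Reason: COALESCE vs CASE for NULL handling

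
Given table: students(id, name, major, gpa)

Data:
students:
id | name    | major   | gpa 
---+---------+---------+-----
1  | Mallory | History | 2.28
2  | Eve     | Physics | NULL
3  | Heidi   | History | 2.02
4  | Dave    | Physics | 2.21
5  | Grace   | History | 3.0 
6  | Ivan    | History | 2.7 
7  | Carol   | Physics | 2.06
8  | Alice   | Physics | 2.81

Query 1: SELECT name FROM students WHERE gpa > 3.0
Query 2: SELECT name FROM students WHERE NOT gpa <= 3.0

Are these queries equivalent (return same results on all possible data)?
Yes, equivalent

Both queries return: []

Reason: Both filter gpa > 3.0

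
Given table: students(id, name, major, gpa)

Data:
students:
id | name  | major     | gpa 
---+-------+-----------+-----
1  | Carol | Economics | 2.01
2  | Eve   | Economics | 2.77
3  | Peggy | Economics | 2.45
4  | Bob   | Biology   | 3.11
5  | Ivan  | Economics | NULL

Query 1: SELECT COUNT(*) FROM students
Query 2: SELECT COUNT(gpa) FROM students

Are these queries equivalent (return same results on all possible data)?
No, not equivalent

Query 1 returns: [(5,)]
Query 2 returns: [(4,)]

Reason: COUNT(*) includes NULLs, COUNT(column) excludes them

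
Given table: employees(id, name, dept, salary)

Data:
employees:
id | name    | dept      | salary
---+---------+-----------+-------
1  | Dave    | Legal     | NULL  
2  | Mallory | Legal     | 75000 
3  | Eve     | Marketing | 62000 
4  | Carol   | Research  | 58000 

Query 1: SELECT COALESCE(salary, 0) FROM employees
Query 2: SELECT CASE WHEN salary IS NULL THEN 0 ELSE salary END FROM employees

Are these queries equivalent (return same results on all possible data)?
Yes, equivalent

Both queries return: [(0,), (58000,), (62000,), (75000,)]

Reason: COALESCE vs CASE for NULL handling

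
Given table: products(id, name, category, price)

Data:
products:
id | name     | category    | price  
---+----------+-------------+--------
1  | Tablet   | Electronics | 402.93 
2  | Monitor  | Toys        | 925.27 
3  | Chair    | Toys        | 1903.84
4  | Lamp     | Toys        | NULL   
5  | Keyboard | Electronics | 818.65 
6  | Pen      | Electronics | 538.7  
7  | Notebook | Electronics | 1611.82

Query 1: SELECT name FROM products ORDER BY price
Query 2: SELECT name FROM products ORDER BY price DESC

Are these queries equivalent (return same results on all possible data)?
No, not equivalent

Query 1 returns: [('Lamp',), ('Tablet',), ('Pen',), ('Keyboard',), ('Monitor',), ('Notebook',), ('Chair',)]
Query 2 returns: [('Chair',), ('Notebook',), ('Monitor',), ('Keyboard',), ('Pen',), ('Tablet',), ('Lamp',)]

Reason: ASC vs DESC gives opposite ordering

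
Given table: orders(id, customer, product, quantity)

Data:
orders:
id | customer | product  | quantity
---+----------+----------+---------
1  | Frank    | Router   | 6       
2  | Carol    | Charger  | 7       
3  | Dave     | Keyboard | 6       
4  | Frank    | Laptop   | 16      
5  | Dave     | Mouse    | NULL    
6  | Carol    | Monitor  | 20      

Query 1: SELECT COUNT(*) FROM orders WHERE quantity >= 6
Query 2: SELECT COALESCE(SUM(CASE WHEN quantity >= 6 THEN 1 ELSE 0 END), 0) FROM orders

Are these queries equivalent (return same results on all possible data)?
Yes, equivalent

Both queries return: [(5,)]

Reason: COUNT with WHERE vs conditional SUM (COALESCE handles empty-table NULL)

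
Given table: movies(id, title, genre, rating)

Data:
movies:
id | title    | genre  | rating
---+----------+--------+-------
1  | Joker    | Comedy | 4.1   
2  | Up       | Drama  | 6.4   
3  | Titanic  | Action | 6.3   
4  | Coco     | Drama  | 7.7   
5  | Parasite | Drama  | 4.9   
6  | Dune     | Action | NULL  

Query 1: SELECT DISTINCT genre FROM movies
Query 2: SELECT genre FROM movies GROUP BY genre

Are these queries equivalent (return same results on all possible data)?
Yes, equivalent

Both queries return: [('Action',), ('Comedy',), ('Drama',)]

Reason: Both get unique genres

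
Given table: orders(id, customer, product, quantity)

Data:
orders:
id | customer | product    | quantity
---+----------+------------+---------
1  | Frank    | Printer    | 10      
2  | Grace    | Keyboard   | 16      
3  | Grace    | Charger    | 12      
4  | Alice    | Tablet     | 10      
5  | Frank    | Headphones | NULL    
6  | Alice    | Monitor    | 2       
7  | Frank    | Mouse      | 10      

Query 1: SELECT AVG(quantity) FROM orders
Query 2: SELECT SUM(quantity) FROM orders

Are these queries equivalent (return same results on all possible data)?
No, not equivalent

Query 1 returns: [(10.0,)]
Query 2 returns: [(60,)]

Reason: AVG vs SUM give different aggregate values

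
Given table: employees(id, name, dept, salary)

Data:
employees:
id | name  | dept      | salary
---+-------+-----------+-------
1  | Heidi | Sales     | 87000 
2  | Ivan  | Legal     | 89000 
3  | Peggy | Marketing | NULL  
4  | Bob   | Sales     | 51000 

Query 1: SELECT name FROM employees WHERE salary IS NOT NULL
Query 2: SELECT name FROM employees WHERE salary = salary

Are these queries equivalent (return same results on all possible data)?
Yes, equivalent

Both queries return: [('Bob',), ('Heidi',), ('Ivan',)]

Reason: IS NOT NULL vs self-equality (both exclude NULLs)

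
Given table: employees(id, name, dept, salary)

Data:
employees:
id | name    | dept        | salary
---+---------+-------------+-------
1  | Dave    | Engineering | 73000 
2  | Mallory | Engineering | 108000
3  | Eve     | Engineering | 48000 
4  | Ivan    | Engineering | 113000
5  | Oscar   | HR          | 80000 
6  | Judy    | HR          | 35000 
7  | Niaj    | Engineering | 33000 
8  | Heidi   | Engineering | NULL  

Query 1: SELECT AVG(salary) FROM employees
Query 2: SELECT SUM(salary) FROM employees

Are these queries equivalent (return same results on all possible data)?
No, not equivalent

Query 1 returns: [(70000.0,)]
Query 2 returns: [(490000,)]

Reason: AVG vs SUM give different aggregate values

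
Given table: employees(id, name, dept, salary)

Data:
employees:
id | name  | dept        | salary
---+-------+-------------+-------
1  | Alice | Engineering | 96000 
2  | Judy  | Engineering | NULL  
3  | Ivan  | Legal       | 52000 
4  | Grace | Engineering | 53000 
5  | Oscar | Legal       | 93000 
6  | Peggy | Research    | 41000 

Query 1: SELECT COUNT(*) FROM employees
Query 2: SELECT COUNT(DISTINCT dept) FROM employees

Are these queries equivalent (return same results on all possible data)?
No, not equivalent

Query 1 returns: [(6,)]
Query 2 returns: [(3,)]

Reason: COUNT(*) counts rows, COUNT(DISTINCT dept) counts unique depts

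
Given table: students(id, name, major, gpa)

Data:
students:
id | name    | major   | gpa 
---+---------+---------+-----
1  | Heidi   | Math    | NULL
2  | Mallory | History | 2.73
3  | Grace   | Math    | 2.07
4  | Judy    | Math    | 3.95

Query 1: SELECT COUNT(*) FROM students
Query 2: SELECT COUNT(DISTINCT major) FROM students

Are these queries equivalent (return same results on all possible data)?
No, not equivalent

Query 1 returns: [(4,)]
Query 2 returns: [(2,)]

Reason: COUNT(*) counts rows, COUNT(DISTINCT major) counts unique majors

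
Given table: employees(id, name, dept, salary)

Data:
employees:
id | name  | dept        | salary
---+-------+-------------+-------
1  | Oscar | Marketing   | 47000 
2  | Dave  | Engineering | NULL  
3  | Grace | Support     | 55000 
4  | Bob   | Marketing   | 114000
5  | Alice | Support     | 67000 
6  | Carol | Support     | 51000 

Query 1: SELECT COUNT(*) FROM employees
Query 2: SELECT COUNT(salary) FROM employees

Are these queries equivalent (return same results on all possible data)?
No, not equivalent

Query 1 returns: [(6,)]
Query 2 returns: [(5,)]

Reason: COUNT(*) includes NULLs, COUNT(column) excludes them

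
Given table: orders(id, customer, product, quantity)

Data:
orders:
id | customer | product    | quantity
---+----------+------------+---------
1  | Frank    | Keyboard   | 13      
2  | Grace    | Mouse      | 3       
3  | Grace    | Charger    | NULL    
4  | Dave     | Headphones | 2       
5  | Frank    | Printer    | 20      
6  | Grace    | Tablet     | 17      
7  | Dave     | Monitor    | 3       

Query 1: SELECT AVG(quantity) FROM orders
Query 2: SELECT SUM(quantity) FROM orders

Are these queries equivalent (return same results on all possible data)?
No, not equivalent

Query 1 returns: [(9.666666666666666,)]
Query 2 returns: [(58,)]

Reason: AVG vs SUM give different aggregate values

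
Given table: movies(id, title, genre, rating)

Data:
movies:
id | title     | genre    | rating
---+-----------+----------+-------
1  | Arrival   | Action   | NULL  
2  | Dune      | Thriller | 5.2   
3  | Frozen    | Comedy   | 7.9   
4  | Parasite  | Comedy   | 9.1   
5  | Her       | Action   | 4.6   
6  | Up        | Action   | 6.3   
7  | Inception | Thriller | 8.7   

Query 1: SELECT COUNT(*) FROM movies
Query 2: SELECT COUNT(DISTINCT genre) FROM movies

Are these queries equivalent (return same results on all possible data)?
No, not equivalent

Query 1 returns: [(7,)]
Query 2 returns: [(3,)]

Reason: COUNT(*) counts rows, COUNT(DISTINCT genre) counts unique genres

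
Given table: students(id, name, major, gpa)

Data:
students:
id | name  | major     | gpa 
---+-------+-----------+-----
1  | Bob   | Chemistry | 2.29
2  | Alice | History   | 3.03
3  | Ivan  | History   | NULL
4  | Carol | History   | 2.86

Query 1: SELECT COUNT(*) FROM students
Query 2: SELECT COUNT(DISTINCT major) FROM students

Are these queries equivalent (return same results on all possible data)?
No, not equivalent

Query 1 returns: [(4,)]
Query 2 returns: [(2,)]

Reason: COUNT(*) counts rows, COUNT(DISTINCT major) counts unique majors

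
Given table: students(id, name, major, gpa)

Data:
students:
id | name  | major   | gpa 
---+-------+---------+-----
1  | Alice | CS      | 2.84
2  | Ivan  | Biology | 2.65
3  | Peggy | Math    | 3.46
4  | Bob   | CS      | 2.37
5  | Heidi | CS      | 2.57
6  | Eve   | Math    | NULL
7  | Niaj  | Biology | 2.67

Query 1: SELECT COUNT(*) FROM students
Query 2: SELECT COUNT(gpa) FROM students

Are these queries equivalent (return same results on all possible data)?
No, not equivalent

Query 1 returns: [(7,)]
Query 2 returns: [(6,)]

Reason: COUNT(*) includes NULLs, COUNT(column) excludes them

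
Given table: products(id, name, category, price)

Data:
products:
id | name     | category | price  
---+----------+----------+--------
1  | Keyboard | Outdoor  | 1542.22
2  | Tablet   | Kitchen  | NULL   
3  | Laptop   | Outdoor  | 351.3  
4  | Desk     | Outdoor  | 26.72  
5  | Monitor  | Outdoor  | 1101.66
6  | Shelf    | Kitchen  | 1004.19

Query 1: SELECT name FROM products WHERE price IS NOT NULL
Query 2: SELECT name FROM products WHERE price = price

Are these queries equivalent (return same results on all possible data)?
Yes, equivalent

Both queries return: [('Desk',), ('Keyboard',), ('Laptop',), ('Monitor',), ('Shelf',)]

Reason: IS NOT NULL vs self-equality (both exclude NULLs)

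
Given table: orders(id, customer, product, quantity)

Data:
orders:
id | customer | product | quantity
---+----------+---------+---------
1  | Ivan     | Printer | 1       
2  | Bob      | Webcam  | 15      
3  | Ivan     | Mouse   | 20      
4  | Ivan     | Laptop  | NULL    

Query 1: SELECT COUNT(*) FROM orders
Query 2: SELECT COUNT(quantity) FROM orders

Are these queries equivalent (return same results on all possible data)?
No, not equivalent

Query 1 returns: [(4,)]
Query 2 returns: [(3,)]

Reason: COUNT(*) includes NULLs, COUNT(column) excludes them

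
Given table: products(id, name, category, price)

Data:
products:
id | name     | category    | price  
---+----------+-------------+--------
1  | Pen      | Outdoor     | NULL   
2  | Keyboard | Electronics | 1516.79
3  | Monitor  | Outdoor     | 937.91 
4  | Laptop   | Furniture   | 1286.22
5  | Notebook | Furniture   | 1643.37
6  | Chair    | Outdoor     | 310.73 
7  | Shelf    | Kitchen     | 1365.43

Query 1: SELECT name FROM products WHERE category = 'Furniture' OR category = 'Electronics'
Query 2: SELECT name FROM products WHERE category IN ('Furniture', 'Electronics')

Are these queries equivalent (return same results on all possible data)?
Yes, equivalent

Both queries return: [('Keyboard',), ('Laptop',), ('Notebook',)]

Reason: OR vs IN are equivalent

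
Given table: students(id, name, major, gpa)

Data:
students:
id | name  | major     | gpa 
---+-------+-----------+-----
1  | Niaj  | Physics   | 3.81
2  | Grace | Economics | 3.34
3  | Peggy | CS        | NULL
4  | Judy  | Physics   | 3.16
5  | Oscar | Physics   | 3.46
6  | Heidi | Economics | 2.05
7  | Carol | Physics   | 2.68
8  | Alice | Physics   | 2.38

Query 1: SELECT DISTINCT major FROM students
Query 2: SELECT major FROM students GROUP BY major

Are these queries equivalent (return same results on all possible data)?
Yes, equivalent

Both queries return: [('CS',), ('Economics',), ('Physics',)]

Reason: Both get unique majors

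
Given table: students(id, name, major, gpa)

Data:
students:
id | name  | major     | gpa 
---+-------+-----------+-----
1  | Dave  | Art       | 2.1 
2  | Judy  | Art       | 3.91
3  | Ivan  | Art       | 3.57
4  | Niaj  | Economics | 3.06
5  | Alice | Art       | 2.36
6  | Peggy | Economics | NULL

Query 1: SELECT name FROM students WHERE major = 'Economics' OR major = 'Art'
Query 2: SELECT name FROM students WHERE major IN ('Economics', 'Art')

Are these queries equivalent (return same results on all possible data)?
Yes, equivalent

Both queries return: [('Alice',), ('Dave',), ('Ivan',), ('Judy',), ('Niaj',), ('Peggy',)]

Reason: OR vs IN are equivalent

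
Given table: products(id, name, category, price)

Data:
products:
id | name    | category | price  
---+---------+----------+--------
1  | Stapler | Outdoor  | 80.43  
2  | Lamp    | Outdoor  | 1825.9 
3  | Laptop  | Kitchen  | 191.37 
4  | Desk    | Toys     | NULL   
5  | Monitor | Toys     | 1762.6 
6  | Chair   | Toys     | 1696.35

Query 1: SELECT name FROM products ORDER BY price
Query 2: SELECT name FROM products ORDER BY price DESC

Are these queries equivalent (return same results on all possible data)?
No, not equivalent

Query 1 returns: [('Desk',), ('Stapler',), ('Laptop',), ('Chair',), ('Monitor',), ('Lamp',)]
Query 2 returns: [('Lamp',), ('Monitor',), ('Chair',), ('Laptop',), ('Stapler',), ('Desk',)]

Reason: ASC vs DESC gives opposite ordering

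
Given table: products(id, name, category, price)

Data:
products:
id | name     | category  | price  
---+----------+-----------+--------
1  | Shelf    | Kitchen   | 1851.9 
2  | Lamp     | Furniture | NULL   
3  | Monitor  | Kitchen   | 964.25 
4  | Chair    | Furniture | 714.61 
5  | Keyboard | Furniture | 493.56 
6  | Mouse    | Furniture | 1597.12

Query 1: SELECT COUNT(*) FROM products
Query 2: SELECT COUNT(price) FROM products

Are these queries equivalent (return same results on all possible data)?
No, not equivalent

Query 1 returns: [(6,)]
Query 2 returns: [(5,)]

Reason: COUNT(*) includes NULLs, COUNT(column) excludes them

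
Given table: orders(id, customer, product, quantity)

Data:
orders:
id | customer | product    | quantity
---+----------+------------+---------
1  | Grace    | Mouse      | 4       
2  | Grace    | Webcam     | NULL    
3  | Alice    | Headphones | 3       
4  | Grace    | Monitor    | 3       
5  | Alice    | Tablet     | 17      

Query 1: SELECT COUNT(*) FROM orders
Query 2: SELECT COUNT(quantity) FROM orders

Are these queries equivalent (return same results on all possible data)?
No, not equivalent

Query 1 returns: [(5,)]
Query 2 returns: [(4,)]

Reason: COUNT(*) includes NULLs, COUNT(column) excludes them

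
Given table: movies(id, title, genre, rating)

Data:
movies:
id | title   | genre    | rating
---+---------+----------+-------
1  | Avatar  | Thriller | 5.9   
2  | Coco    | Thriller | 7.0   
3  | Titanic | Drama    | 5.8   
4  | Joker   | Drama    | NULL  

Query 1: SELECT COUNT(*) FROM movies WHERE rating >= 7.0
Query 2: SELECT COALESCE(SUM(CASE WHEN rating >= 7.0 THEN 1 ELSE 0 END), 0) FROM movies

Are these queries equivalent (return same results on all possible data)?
Yes, equivalent

Both queries return: [(1,)]

Reason: COUNT with WHERE vs conditional SUM (COALESCE handles empty-table NULL)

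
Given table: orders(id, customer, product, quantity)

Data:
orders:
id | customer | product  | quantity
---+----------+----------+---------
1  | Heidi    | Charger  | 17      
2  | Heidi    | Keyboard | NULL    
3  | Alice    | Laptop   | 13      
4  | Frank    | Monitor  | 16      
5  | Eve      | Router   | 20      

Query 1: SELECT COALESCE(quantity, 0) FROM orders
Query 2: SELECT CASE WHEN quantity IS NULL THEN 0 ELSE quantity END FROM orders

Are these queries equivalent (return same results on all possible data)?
Yes, equivalent

Both queries return: [(0,), (13,), (16,), (17,), (20,)]

Reason: COALESCE vs CASE for NULL handling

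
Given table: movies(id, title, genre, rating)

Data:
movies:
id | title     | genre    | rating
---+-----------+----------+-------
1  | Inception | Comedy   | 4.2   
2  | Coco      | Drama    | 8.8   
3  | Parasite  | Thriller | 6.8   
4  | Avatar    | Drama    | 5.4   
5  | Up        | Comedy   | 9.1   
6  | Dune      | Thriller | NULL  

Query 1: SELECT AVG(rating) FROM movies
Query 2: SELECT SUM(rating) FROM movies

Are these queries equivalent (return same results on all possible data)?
No, not equivalent

Query 1 returns: [(6.859999999999999,)]
Query 2 returns: [(34.3,)]

Reason: AVG vs SUM give different aggregate values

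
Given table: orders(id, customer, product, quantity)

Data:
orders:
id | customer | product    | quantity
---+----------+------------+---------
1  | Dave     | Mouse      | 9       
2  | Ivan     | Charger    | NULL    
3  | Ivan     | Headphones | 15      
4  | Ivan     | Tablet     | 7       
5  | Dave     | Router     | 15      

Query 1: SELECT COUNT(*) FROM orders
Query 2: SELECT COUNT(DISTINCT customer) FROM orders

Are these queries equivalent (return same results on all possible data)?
No, not equivalent

Query 1 returns: [(5,)]
Query 2 returns: [(2,)]

Reason: COUNT(*) counts rows, COUNT(DISTINCT customer) counts unique customers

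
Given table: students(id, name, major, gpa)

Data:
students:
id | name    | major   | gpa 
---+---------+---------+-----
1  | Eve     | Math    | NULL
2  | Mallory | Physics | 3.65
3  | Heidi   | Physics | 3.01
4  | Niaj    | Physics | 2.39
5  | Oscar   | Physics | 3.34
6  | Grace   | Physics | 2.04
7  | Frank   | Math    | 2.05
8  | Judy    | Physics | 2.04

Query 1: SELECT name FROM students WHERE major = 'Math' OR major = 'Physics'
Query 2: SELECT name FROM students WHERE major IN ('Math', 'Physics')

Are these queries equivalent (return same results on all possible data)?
Yes, equivalent

Both queries return: [('Eve',), ('Frank',), ('Grace',), ('Heidi',), ('Judy',), ('Mallory',), ('Niaj',), ('Oscar',)]

Reason: OR vs IN are equivalent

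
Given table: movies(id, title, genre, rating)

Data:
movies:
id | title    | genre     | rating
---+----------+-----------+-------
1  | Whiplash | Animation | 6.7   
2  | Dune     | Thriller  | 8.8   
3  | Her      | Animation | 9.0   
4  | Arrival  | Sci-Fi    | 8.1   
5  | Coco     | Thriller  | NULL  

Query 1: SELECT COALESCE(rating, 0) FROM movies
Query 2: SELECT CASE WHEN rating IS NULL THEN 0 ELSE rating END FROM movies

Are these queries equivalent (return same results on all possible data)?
Yes, equivalent

Both queries return: [(0,), (6.7,), (8.1,), (8.8,), (9.0,)]

Reason: COALESCE vs CASE for NULL handling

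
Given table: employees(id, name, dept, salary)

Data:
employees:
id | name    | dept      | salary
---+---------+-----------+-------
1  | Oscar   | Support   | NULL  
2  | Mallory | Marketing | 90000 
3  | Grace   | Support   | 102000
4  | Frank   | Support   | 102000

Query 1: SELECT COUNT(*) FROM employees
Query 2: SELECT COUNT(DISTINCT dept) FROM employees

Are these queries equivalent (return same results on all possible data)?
No, not equivalent

Query 1 returns: [(4,)]
Query 2 returns: [(2,)]

Reason: COUNT(*) counts rows, COUNT(DISTINCT dept) counts unique depts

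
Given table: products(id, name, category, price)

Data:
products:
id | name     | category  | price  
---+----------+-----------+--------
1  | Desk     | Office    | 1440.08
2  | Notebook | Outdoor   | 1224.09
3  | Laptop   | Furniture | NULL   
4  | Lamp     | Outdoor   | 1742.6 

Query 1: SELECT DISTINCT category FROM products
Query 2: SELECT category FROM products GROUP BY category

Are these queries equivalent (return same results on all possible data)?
Yes, equivalent

Both queries return: [('Furniture',), ('Office',), ('Outdoor',)]

Reason: Both get unique categorys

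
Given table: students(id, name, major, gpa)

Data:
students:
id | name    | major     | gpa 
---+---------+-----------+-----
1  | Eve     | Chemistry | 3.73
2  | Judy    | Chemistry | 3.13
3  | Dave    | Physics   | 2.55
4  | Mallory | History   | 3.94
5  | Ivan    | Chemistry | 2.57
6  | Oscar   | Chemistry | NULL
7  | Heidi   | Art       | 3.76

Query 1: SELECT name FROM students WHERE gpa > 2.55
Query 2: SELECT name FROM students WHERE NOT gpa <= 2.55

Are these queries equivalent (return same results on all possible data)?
Yes, equivalent

Both queries return: [('Eve',), ('Heidi',), ('Ivan',), ('Judy',), ('Mallory',)]

Reason: Both filter gpa > 2.55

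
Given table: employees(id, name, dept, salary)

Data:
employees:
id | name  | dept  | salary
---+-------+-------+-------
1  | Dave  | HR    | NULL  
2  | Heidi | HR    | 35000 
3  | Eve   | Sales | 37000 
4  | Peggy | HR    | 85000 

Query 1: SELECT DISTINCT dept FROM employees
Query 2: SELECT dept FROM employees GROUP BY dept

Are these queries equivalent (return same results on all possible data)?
Yes, equivalent

Both queries return: [('HR',), ('Sales',)]

Reason: Both get unique depts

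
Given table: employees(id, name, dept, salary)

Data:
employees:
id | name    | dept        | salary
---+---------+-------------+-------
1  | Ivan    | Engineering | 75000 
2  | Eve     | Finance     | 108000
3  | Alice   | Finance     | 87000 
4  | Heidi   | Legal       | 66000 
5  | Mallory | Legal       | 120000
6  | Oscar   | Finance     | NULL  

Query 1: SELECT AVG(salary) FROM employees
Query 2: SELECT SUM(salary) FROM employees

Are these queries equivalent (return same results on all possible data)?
No, not equivalent

Query 1 returns: [(91200.0,)]
Query 2 returns: [(456000,)]

Reason: AVG vs SUM give different aggregate values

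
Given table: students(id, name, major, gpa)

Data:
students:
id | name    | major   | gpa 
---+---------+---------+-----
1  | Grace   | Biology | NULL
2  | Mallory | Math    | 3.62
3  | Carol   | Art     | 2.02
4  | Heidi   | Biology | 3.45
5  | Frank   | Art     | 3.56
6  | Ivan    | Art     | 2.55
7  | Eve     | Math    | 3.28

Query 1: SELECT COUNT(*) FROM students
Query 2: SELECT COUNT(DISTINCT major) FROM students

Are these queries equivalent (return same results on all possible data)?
No, not equivalent

Query 1 returns: [(7,)]
Query 2 returns: [(3,)]

Reason: COUNT(*) counts rows, COUNT(DISTINCT major) counts unique majors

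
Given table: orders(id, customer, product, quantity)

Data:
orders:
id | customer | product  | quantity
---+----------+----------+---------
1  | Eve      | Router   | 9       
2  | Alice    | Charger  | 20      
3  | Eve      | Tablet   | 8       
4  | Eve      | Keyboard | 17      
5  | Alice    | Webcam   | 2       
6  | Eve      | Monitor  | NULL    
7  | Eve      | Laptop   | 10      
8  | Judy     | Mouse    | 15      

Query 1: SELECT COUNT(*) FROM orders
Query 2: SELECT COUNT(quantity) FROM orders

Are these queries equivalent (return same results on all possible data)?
No, not equivalent

Query 1 returns: [(8,)]
Query 2 returns: [(7,)]

Reason: COUNT(*) includes NULLs, COUNT(column) excludes them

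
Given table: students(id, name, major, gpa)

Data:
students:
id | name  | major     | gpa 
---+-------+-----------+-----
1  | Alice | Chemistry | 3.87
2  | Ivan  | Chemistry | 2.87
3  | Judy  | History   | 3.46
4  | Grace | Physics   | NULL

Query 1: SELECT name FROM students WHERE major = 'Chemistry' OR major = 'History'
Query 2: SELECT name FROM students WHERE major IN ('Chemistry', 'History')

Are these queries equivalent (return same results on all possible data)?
Yes, equivalent

Both queries return: [('Alice',), ('Ivan',), ('Judy',)]

Reason: OR vs IN are equivalent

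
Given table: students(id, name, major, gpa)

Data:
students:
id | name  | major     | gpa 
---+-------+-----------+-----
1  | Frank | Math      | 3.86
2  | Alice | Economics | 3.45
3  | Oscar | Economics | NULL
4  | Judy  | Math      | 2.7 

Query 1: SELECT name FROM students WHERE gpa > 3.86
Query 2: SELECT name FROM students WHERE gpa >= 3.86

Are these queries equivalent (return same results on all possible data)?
No, not equivalent

Query 1 returns: []
Query 2 returns: [('Frank',)]

Reason: > vs >= gives different results when gpa = 3.86 exists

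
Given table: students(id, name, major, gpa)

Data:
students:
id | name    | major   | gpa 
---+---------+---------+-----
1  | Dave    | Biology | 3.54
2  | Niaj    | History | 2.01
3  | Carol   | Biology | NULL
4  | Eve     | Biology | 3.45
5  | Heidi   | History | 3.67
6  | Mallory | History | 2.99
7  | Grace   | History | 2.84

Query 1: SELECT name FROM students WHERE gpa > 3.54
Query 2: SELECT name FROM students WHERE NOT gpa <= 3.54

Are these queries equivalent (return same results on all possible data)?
Yes, equivalent

Both queries return: [('Heidi',)]

Reason: Both filter gpa > 3.54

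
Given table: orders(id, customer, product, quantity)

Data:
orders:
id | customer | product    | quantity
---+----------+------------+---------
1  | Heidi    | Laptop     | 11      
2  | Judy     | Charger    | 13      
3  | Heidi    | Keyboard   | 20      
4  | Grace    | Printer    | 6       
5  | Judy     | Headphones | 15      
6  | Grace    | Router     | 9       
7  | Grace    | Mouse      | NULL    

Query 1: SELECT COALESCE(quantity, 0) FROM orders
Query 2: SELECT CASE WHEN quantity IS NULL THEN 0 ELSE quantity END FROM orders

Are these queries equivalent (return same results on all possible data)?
Yes, equivalent

Both queries return: [(0,), (6,), (9,), (11,), (13,), (15,), (20,)]

Reason: COALESCE vs CASE for NULL handling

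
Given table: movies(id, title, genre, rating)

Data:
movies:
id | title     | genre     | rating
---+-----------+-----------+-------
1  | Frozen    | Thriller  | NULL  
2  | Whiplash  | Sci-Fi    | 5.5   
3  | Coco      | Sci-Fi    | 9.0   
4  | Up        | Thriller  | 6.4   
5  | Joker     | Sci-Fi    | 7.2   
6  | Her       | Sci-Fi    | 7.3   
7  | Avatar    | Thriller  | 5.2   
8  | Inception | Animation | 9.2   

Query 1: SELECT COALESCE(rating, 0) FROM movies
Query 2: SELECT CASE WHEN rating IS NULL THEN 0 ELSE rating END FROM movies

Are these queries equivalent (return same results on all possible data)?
Yes, equivalent

Both queries return: [(0,), (5.2,), (5.5,), (6.4,), (7.2,), (7.3,), (9.0,), (9.2,)]

Reason: COALESCE vs CASE for NULL handling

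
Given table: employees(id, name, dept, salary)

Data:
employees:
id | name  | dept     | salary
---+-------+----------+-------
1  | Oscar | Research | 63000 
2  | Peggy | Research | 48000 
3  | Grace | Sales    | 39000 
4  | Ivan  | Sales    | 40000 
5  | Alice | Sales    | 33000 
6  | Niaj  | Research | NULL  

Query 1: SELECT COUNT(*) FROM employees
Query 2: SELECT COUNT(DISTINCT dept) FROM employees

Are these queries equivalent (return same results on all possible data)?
No, not equivalent

Query 1 returns: [(6,)]
Query 2 returns: [(2,)]

Reason: COUNT(*) counts rows, COUNT(DISTINCT dept) counts unique depts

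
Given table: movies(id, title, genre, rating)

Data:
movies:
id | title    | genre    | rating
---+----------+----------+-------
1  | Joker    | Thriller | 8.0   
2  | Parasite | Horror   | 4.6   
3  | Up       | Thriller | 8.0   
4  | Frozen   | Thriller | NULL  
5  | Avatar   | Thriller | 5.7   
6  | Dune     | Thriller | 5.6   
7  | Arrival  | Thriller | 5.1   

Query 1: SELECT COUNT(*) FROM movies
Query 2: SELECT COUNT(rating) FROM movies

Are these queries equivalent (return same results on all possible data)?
No, not equivalent

Query 1 returns: [(7,)]
Query 2 returns: [(6,)]

Reason: COUNT(*) includes NULLs, COUNT(column) excludes them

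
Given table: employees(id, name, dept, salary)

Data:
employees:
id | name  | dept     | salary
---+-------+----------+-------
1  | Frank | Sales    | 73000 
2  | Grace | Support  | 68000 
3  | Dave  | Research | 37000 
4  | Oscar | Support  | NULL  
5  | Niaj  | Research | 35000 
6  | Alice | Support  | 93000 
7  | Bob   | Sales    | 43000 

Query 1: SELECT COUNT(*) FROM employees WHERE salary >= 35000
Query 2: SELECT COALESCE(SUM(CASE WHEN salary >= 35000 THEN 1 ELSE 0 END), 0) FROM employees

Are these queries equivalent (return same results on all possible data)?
Yes, equivalent

Both queries return: [(6,)]

Reason: COUNT with WHERE vs conditional SUM (COALESCE handles empty-table NULL)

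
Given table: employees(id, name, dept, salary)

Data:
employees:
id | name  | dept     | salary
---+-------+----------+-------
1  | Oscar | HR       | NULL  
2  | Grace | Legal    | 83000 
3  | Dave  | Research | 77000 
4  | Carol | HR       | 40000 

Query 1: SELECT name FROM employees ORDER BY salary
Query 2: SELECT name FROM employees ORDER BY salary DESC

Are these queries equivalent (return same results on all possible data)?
No, not equivalent

Query 1 returns: [('Oscar',), ('Carol',), ('Dave',), ('Grace',)]
Query 2 returns: [('Grace',), ('Dave',), ('Carol',), ('Oscar',)]

Reason: ASC vs DESC gives opposite ordering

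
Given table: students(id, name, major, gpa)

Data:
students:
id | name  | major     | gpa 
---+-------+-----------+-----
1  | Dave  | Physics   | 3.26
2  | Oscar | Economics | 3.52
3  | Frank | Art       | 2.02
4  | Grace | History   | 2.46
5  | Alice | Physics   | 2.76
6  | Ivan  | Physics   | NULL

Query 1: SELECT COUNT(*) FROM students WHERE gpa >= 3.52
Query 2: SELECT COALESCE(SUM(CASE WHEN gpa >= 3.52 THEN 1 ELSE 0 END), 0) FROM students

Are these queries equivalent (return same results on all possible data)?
Yes, equivalent

Both queries return: [(1,)]

Reason: COUNT with WHERE vs conditional SUM (COALESCE handles empty-table NULL)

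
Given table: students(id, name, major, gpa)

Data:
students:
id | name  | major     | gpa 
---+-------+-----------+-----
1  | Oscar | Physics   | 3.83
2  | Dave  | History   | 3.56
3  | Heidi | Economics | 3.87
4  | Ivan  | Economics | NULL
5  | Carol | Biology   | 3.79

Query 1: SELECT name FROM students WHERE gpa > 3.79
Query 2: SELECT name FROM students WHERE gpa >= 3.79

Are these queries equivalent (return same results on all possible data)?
No, not equivalent

Query 1 returns: [('Oscar',), ('Heidi',)]
Query 2 returns: [('Oscar',), ('Heidi',), ('Carol',)]

Reason: > vs >= gives different results when gpa = 3.79 exists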